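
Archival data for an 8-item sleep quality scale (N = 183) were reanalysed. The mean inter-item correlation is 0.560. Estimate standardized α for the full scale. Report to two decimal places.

α = 0.91

Standardized α = k·r̄ / (1 + (k−1)·r̄) = 8 × 0.560 / (1 + 7 × 0.560)
  = 4.4800 / 4.9200 = 0.91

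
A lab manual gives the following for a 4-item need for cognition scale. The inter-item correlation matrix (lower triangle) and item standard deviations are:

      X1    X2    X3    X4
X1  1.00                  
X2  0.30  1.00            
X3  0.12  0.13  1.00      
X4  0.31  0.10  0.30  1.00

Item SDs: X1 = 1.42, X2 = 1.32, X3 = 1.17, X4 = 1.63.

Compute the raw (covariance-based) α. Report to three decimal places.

Σσ²ᵢ = 1.42² + 1.32² + 1.17² + 1.63² = 7.7846
Covariances σ_ij = r_ij · s_i · s_j:
  σ(X1,X2) = 0.30 × 1.42 × 1.32 = 0.5623
  σ(X1,X3) = 0.12 × 1.42 × 1.17 = 0.1994
  σ(X1,X4) = 0.31 × 1.42 × 1.63 = 0.7175
  σ(X2,X3) = 0.13 × 1.32 × 1.17 = 0.2008
  σ(X2,X4) = 0.10 × 1.32 × 1.63 = 0.2152
  σ(X3,X4) = 0.30 × 1.17 × 1.63 = 0.5721
σ²_T = Σσ²ᵢ + 2·Σσ_ij = 7.7846 + 2 × 2.4673 = 12.7192
α = (4/3)·(1 − 7.7846/12.7192) = 0.517

α = 0.517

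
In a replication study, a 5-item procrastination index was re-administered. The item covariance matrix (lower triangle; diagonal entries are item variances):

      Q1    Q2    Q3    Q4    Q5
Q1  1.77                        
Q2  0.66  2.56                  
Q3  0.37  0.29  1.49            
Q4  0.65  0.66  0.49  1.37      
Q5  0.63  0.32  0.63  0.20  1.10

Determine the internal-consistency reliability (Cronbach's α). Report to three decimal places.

Cronbach's α = 0.677

Σσᵢ² = 1.77 + 2.56 + 1.49 + 1.37 + 1.10 = 8.29
Sum of the distinct covariances = 4.90
σ²_total = 8.29 + 2 × 4.90 = 18.09
α = (k/(k−1))·(1 − Σσᵢ²/σ²_total) = (5/4)·(1 − 8.29/18.09) = 0.677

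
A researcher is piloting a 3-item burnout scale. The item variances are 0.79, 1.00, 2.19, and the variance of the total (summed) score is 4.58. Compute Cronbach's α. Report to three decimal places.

Cronbach's α = 0.197

ΣVar(i) = 0.79 + 1.00 + 2.19 = 3.98
α = (k/(k−1))·(1 − ΣVar(i)/Var(T)) = (3/2)·(1 − 3.98/4.58) = 0.197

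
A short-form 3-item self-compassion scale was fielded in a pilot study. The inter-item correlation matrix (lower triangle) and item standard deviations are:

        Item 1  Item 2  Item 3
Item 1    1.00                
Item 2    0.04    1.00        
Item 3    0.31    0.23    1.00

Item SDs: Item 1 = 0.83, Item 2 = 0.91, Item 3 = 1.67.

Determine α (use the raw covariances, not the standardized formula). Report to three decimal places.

α = 0.410

Σσ²ᵢ = 0.83² + 0.91² + 1.67² = 4.3059
Covariances σ_ij = r_ij · s_i · s_j:
  σ(Item 1,Item 2) = 0.04 × 0.83 × 0.91 = 0.0302
  σ(Item 1,Item 3) = 0.31 × 0.83 × 1.67 = 0.4297
  σ(Item 2,Item 3) = 0.23 × 0.91 × 1.67 = 0.3495
σ²_T = Σσ²ᵢ + 2·Σσ_ij = 4.3059 + 2 × 0.8094 = 5.9247
α = (3/2)·(1 − 4.3059/5.9247) = 0.410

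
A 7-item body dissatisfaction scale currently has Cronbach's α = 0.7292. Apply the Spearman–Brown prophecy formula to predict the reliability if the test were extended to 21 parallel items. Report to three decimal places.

Length factor m = 21/7 = 3.0000
α' = m·α / (1 + (m−1)·α)
   = 21/7 × 0.7292 / (1 + (21/7 − 1) × 0.7292)
   = 2.1876 / 2.4584 = 0.890

predicted reliability = 0.890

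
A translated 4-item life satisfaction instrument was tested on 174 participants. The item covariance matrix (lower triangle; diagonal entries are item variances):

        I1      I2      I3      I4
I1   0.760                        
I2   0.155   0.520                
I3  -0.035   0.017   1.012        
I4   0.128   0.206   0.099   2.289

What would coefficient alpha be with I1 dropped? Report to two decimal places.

α = 0.22

Remaining items: I2, I3, I4 (k = 3).
sum of item variances = 0.520 + 1.012 + 2.289 = 3.821
σ²_T = 3.821 + 2 × 0.322 = 4.465
α (item deleted) = (3/2)·(1 − 3.821/4.465) = 0.22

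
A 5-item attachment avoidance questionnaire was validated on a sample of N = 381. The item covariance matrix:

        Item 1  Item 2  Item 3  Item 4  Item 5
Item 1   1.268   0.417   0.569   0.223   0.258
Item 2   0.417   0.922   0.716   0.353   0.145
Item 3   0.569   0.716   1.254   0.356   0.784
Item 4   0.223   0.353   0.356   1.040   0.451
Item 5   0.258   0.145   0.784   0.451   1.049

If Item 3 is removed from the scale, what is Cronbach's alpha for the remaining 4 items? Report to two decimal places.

Remaining items: Item 1, Item 2, Item 4, Item 5 (k = 4).
sum of item variances = 1.268 + 0.922 + 1.040 + 1.049 = 4.279
σ²_T = 4.279 + 2 × 1.847 = 7.973
α (item deleted) = (4/3)·(1 − 4.279/7.973) = 0.62

Cronbach's alpha = 0.62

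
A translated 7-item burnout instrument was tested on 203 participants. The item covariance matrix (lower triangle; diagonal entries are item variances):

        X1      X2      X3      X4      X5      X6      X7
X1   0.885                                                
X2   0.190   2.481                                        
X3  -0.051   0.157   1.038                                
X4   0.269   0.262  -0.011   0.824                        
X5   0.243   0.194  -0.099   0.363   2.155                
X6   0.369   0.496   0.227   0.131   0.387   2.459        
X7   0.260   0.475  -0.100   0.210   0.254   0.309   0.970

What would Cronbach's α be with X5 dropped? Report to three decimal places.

Remaining items: X1, X2, X3, X4, X6, X7 (k = 6).
Σσ²ᵢ = 0.885 + 2.481 + 1.038 + 0.824 + 2.459 + 0.970 = 8.657
total variance = 8.657 + 2 × 3.193 = 15.043
α (item deleted) = (6/5)·(1 − 8.657/15.043) = 0.509

Cronbach's α = 0.509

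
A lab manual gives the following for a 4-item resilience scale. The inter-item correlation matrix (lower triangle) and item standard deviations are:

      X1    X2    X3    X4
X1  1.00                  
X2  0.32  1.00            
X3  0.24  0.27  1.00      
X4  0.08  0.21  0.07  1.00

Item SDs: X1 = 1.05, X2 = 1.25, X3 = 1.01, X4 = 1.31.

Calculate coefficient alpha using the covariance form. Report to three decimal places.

α = 0.489

Σσ²ᵢ = 1.05² + 1.25² + 1.01² + 1.31² = 5.4012
Covariances σ_ij = r_ij · s_i · s_j:
  σ(X1,X2) = 0.32 × 1.05 × 1.25 = 0.4200
  σ(X1,X3) = 0.24 × 1.05 × 1.01 = 0.2545
  σ(X1,X4) = 0.08 × 1.05 × 1.31 = 0.1100
  σ(X2,X3) = 0.27 × 1.25 × 1.01 = 0.3409
  σ(X2,X4) = 0.21 × 1.25 × 1.31 = 0.3439
  σ(X3,X4) = 0.07 × 1.01 × 1.31 = 0.0926
σ²_T = Σσ²ᵢ + 2·Σσ_ij = 5.4012 + 2 × 1.5619 = 8.5250
α = (4/3)·(1 − 5.4012/8.5250) = 0.489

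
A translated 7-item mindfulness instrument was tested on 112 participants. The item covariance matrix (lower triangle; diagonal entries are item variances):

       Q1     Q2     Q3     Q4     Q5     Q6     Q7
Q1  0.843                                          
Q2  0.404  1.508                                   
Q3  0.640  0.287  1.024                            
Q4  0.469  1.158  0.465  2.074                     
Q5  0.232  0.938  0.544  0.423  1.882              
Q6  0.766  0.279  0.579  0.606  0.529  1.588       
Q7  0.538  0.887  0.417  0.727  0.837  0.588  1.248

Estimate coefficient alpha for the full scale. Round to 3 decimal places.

ΣVar(i) = 0.843 + 1.508 + 1.024 + 2.074 + 1.882 + 1.588 + 1.248 = 10.167
Σ_{i<j} σ_ij = 12.313
σ²_total = 10.167 + 2 × 12.313 = 34.793
α = (k/(k−1))·(1 − ΣVar(i)/σ²_total) = (7/6)·(1 − 10.167/34.793) = 0.826

coefficient alpha = 0.826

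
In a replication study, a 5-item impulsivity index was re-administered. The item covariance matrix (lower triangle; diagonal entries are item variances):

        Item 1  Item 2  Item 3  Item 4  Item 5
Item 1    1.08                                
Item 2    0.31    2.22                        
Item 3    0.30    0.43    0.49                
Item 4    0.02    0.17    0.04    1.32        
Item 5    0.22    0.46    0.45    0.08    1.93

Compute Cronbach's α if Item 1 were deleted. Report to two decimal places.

Remaining items: Item 2, Item 3, Item 4, Item 5 (k = 4).
Σσᵢ² = 2.22 + 0.49 + 1.32 + 1.93 = 5.96
σ²_T = 5.96 + 2 × 1.63 = 9.22
α (item deleted) = (4/3)·(1 − 5.96/9.22) = 0.47

α = 0.47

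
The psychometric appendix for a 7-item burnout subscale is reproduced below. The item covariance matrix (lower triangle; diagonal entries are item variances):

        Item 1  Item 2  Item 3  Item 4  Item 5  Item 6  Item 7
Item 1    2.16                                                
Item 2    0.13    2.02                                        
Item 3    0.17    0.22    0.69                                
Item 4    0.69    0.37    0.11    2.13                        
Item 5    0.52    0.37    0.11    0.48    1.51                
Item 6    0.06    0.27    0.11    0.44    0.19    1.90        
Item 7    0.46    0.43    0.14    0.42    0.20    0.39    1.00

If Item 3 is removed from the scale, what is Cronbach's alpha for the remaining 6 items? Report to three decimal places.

Remaining items: Item 1, Item 2, Item 4, Item 5, Item 6, Item 7 (k = 6).
Σσᵢ² = 2.16 + 2.02 + 2.13 + 1.51 + 1.90 + 1.00 = 10.72
σ²_total = 10.72 + 2 × 5.42 = 21.56
α (item deleted) = (6/5)·(1 − 10.72/21.56) = 0.603

α = 0.603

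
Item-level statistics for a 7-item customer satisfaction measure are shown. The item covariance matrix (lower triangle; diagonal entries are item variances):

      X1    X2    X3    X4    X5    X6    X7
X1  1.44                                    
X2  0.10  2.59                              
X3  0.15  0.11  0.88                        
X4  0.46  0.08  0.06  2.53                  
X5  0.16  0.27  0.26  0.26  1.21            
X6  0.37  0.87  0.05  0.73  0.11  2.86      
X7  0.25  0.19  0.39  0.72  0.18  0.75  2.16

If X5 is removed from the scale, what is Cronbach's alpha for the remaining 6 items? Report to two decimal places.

Cronbach's alpha = 0.55

Remaining items: X1, X2, X3, X4, X6, X7 (k = 6).
Σσᵢ² = 1.44 + 2.59 + 0.88 + 2.53 + 2.86 + 2.16 = 12.46
σ²_total = 12.46 + 2 × 5.28 = 23.02
α (item deleted) = (6/5)·(1 − 12.46/23.02) = 0.55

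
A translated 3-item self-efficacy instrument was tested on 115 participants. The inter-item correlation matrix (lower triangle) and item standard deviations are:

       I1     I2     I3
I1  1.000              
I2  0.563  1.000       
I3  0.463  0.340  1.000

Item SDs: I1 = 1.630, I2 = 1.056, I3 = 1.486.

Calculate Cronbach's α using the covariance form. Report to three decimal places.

Σσ²ᵢ = 1.630² + 1.056² + 1.486² = 5.9802
Covariances σ_ij = r_ij · s_i · s_j:
  σ(I1,I2) = 0.563 × 1.630 × 1.056 = 0.9691
  σ(I1,I3) = 0.463 × 1.630 × 1.486 = 1.1215
  σ(I2,I3) = 0.340 × 1.056 × 1.486 = 0.5335
σ²_T = Σσ²ᵢ + 2·Σσ_ij = 5.9802 + 2 × 2.6241 = 11.2284
α = (3/2)·(1 − 5.9802/11.2284) = 0.701

α = 0.701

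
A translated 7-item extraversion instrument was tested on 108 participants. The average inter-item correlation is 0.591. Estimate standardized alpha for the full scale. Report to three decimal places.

Standardized α = k·r̄ / (1 + (k−1)·r̄) = 7 × 0.591 / (1 + 6 × 0.591)
  = 4.1370 / 4.5460 = 0.910

standardized alpha = 0.910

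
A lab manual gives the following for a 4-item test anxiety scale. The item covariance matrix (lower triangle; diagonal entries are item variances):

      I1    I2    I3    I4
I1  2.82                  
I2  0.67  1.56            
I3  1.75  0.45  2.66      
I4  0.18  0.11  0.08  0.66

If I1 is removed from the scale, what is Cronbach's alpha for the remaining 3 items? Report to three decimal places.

Remaining items: I2, I3, I4 (k = 3).
Σσᵢ² = 1.56 + 2.66 + 0.66 = 4.88
total variance = 4.88 + 2 × 0.64 = 6.16
α (item deleted) = (3/2)·(1 − 4.88/6.16) = 0.312

Cronbach's alpha = 0.312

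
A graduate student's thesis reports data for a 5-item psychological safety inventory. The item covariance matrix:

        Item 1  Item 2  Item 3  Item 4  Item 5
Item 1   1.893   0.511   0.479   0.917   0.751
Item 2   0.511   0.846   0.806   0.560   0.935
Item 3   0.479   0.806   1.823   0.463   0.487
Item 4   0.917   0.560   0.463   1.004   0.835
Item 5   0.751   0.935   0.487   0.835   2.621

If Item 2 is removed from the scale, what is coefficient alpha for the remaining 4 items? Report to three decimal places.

Remaining items: Item 1, Item 3, Item 4, Item 5 (k = 4).
sum of item variances = 1.893 + 1.823 + 1.004 + 2.621 = 7.341
Var(T) = 7.341 + 2 × 3.932 = 15.205
α (item deleted) = (4/3)·(1 − 7.341/15.205) = 0.690

coefficient alpha = 0.690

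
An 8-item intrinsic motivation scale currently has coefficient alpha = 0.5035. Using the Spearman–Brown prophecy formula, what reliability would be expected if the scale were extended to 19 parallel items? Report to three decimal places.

predicted reliability = 0.707

Length factor m = 19/8 = 2.3750
α' = m·α / (1 + (m−1)·α)
   = 19/8 × 0.5035 / (1 + (19/8 − 1) × 0.5035)
   = 1.1958 / 1.6923 = 0.707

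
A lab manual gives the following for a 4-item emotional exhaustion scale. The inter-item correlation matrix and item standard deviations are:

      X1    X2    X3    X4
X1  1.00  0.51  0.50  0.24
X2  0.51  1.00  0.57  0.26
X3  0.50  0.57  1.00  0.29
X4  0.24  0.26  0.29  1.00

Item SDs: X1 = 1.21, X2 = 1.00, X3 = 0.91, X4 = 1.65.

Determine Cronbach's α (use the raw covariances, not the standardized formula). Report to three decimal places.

Σσ²ᵢ = 1.21² + 1.00² + 0.91² + 1.65² = 6.0147
Covariances σ_ij = r_ij · s_i · s_j:
  σ(X1,X2) = 0.51 × 1.21 × 1.00 = 0.6171
  σ(X1,X3) = 0.50 × 1.21 × 0.91 = 0.5505
  σ(X1,X4) = 0.24 × 1.21 × 1.65 = 0.4792
  σ(X2,X3) = 0.57 × 1.00 × 0.91 = 0.5187
  σ(X2,X4) = 0.26 × 1.00 × 1.65 = 0.4290
  σ(X3,X4) = 0.29 × 0.91 × 1.65 = 0.4354
σ²_T = Σσ²ᵢ + 2·Σσ_ij = 6.0147 + 2 × 3.0299 = 12.0745
α = (4/3)·(1 − 6.0147/12.0745) = 0.669

Cronbach's α = 0.669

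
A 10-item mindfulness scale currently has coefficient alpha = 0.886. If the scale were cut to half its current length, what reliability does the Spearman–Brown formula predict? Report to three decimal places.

predicted reliability = 0.795

Length factor m = 1/2
α' = m·α / (1 − (1−m)·α)
   = 1/2 × 0.886 / (1 − (1 − 1/2) × 0.886)
   = 0.4430 / 0.5570 = 0.795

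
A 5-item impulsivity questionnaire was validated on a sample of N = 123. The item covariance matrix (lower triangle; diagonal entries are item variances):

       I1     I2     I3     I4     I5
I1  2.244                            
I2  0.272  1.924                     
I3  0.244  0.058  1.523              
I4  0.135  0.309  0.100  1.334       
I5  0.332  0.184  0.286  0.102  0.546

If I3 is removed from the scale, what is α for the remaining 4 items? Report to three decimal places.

Remaining items: I1, I2, I4, I5 (k = 4).
ΣVar(i) = 2.244 + 1.924 + 1.334 + 0.546 = 6.048
Var(T) = 6.048 + 2 × 1.334 = 8.716
α (item deleted) = (4/3)·(1 − 6.048/8.716) = 0.408

α = 0.408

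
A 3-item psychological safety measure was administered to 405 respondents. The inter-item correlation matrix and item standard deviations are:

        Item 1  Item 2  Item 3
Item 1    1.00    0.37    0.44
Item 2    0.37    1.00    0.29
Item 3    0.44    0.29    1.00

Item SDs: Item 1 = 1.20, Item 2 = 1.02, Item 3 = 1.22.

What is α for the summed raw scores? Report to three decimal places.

α = 0.635

Σσ²ᵢ = 1.20² + 1.02² + 1.22² = 3.9688
Covariances σ_ij = r_ij · s_i · s_j:
  σ(Item 1,Item 2) = 0.37 × 1.20 × 1.02 = 0.4529
  σ(Item 1,Item 3) = 0.44 × 1.20 × 1.22 = 0.6442
  σ(Item 2,Item 3) = 0.29 × 1.02 × 1.22 = 0.3609
σ²_T = Σσ²ᵢ + 2·Σσ_ij = 3.9688 + 2 × 1.4580 = 6.8848
α = (3/2)·(1 − 3.9688/6.8848) = 0.635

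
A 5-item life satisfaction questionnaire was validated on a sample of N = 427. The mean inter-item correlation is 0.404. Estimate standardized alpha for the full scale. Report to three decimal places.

α = 0.772

Standardized α = k·r̄ / (1 + (k−1)·r̄) = 5 × 0.404 / (1 + 4 × 0.404)
  = 2.0200 / 2.6160 = 0.772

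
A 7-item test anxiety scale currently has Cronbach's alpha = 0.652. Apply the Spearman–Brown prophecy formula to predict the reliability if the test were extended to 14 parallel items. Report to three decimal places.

predicted reliability = 0.789

Length factor m = 14/7 = 2.0000
α' = m·α / (1 + (m−1)·α)
   = 14/7 × 0.652 / (1 + (14/7 − 1) × 0.652)
   = 1.3040 / 1.6520 = 0.789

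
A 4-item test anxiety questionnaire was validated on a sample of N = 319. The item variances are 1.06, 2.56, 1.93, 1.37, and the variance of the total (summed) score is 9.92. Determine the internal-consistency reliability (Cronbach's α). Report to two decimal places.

Cronbach's α = 0.40

Σσ²ᵢ = 1.06 + 2.56 + 1.93 + 1.37 = 6.92
α = (k/(k−1))·(1 − Σσ²ᵢ/Var(T)) = (4/3)·(1 − 6.92/9.92) = 0.40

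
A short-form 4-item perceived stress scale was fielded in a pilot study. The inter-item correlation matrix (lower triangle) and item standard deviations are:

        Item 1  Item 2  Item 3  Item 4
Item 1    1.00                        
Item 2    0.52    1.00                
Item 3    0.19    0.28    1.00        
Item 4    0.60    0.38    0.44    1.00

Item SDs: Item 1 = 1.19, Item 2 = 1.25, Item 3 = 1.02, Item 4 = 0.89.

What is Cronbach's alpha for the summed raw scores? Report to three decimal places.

α = 0.719

Σσ²ᵢ = 1.19² + 1.25² + 1.02² + 0.89² = 4.8111
Covariances σ_ij = r_ij · s_i · s_j:
  σ(Item 1,Item 2) = 0.52 × 1.19 × 1.25 = 0.7735
  σ(Item 1,Item 3) = 0.19 × 1.19 × 1.02 = 0.2306
  σ(Item 1,Item 4) = 0.60 × 1.19 × 0.89 = 0.6355
  σ(Item 2,Item 3) = 0.28 × 1.25 × 1.02 = 0.3570
  σ(Item 2,Item 4) = 0.38 × 1.25 × 0.89 = 0.4227
  σ(Item 3,Item 4) = 0.44 × 1.02 × 0.89 = 0.3994
σ²_T = Σσ²ᵢ + 2·Σσ_ij = 4.8111 + 2 × 2.8187 = 10.4485
α = (4/3)·(1 − 4.8111/10.4485) = 0.719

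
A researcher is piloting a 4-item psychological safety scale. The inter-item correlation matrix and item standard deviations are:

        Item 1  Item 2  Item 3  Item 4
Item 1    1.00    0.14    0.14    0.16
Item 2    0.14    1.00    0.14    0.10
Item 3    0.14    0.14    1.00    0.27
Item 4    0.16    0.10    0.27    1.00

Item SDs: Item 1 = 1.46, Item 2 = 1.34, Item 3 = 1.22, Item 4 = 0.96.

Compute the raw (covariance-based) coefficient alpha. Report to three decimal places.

α = 0.413

Σσ²ᵢ = 1.46² + 1.34² + 1.22² + 0.96² = 6.3372
Covariances σ_ij = r_ij · s_i · s_j:
  σ(Item 1,Item 2) = 0.14 × 1.46 × 1.34 = 0.2739
  σ(Item 1,Item 3) = 0.14 × 1.46 × 1.22 = 0.2494
  σ(Item 1,Item 4) = 0.16 × 1.46 × 0.96 = 0.2243
  σ(Item 2,Item 3) = 0.14 × 1.34 × 1.22 = 0.2289
  σ(Item 2,Item 4) = 0.10 × 1.34 × 0.96 = 0.1286
  σ(Item 3,Item 4) = 0.27 × 1.22 × 0.96 = 0.3162
σ²_T = Σσ²ᵢ + 2·Σσ_ij = 6.3372 + 2 × 1.4213 = 9.1798
α = (4/3)·(1 − 6.3372/9.1798) = 0.413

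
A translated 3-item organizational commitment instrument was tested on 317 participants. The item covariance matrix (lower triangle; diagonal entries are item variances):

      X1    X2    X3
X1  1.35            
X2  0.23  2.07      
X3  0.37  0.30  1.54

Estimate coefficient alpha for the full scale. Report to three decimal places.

sum of item variances = 1.35 + 2.07 + 1.54 = 4.96
Sum of the distinct covariances = 0.90
σ²_T = 4.96 + 2 × 0.90 = 6.76
α = (k/(k−1))·(1 − sum of item variances/σ²_T) = (3/2)·(1 − 4.96/6.76) = 0.399

α = 0.399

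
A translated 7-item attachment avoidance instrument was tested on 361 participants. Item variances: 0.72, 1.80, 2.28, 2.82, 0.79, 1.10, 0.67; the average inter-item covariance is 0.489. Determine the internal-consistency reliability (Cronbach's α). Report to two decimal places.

Cronbach's α = 0.78

Σσᵢ² = 0.72 + 1.80 + 2.28 + 2.82 + 0.79 + 1.10 + 0.67 = 10.18
Sum of the 21 distinct covariances = 21 × 0.489 = 10.269
Var(T) = Σσᵢ² + 2·Σcov = 10.18 + 2 × 10.269 = 30.718
α = (7/6)·(1 − 10.18/30.718) = 0.78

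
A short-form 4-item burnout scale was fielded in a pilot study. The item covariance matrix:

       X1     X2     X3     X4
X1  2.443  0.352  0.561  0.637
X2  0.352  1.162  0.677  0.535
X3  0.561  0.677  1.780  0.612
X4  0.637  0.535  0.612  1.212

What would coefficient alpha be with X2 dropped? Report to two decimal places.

α = 0.60

Remaining items: X1, X3, X4 (k = 3).
Σσᵢ² = 2.443 + 1.780 + 1.212 = 5.435
total variance = 5.435 + 2 × 1.810 = 9.055
α (item deleted) = (3/2)·(1 − 5.435/9.055) = 0.60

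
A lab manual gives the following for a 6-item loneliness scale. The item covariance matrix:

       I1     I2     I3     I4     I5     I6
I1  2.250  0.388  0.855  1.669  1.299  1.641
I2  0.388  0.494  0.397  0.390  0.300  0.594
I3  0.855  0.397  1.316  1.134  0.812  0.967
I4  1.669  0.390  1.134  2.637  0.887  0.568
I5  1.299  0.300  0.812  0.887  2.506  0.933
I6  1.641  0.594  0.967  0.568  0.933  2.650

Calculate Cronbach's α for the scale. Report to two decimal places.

ΣVar(i) = 2.250 + 0.494 + 1.316 + 2.637 + 2.506 + 2.650 = 11.853
Sum of the distinct covariances = 12.834
total variance = 11.853 + 2 × 12.834 = 37.521
α = (k/(k−1))·(1 − ΣVar(i)/total variance) = (6/5)·(1 − 11.853/37.521) = 0.82

α = 0.82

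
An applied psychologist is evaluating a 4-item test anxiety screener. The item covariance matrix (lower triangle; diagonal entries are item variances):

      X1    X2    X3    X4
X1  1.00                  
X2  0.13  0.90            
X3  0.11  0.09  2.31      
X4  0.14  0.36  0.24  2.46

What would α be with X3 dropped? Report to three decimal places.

Remaining items: X1, X2, X4 (k = 3).
Σσᵢ² = 1.00 + 0.90 + 2.46 = 4.36
total variance = 4.36 + 2 × 0.63 = 5.62
α (item deleted) = (3/2)·(1 − 4.36/5.62) = 0.336

α = 0.336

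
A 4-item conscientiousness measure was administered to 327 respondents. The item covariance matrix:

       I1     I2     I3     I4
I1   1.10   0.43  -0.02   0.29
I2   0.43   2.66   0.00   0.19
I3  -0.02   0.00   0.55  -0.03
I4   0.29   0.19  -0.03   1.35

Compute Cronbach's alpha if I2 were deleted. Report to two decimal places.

Remaining items: I1, I3, I4 (k = 3).
Σσ²ᵢ = 1.10 + 0.55 + 1.35 = 3.00
σ²_T = 3.00 + 2 × 0.24 = 3.48
α (item deleted) = (3/2)·(1 − 3.00/3.48) = 0.21

α = 0.21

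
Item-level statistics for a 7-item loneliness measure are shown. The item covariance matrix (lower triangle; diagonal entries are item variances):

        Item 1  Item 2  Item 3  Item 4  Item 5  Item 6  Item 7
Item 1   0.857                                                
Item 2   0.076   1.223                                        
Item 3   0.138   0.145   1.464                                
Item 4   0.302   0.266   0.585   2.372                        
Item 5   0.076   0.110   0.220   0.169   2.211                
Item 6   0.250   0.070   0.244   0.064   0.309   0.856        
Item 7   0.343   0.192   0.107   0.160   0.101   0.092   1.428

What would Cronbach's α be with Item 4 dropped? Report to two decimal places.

α = 0.46

Remaining items: Item 1, Item 2, Item 3, Item 5, Item 6, Item 7 (k = 6).
sum of item variances = 0.857 + 1.223 + 1.464 + 2.211 + 0.856 + 1.428 = 8.039
total variance = 8.039 + 2 × 2.473 = 12.985
α (item deleted) = (6/5)·(1 − 8.039/12.985) = 0.46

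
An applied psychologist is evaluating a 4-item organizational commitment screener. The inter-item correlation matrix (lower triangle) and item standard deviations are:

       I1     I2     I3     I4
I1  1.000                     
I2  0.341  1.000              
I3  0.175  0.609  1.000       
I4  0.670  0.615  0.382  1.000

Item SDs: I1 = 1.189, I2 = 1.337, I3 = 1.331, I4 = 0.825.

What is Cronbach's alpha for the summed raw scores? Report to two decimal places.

Cronbach's alpha = 0.75

Σσ²ᵢ = 1.189² + 1.337² + 1.331² + 0.825² = 5.6535
Covariances σ_ij = r_ij · s_i · s_j:
  σ(I1,I2) = 0.341 × 1.189 × 1.337 = 0.5421
  σ(I1,I3) = 0.175 × 1.189 × 1.331 = 0.2769
  σ(I1,I4) = 0.670 × 1.189 × 0.825 = 0.6572
  σ(I2,I3) = 0.609 × 1.337 × 1.331 = 1.0837
  σ(I2,I4) = 0.615 × 1.337 × 0.825 = 0.6784
  σ(I3,I4) = 0.382 × 1.331 × 0.825 = 0.4195
σ²_T = Σσ²ᵢ + 2·Σσ_ij = 5.6535 + 2 × 3.6578 = 12.9691
α = (4/3)·(1 − 5.6535/12.9691) = 0.75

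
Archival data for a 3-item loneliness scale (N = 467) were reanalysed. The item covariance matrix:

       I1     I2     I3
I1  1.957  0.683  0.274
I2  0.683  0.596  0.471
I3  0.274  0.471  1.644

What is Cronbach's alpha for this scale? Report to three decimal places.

Σσ²ᵢ = 1.957 + 0.596 + 1.644 = 4.197
Sum of off-diagonal covariances = 1.428
Var(T) = 4.197 + 2 × 1.428 = 7.053
α = (k/(k−1))·(1 − Σσ²ᵢ/Var(T)) = (3/2)·(1 − 4.197/7.053) = 0.607

Cronbach's alpha = 0.607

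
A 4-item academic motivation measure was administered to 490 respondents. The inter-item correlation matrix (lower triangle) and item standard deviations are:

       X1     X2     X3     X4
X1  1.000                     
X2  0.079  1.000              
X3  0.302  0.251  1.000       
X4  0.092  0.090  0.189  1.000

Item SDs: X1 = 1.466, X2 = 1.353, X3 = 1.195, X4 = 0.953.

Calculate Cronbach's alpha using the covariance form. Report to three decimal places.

Cronbach's alpha = 0.439

Σσ²ᵢ = 1.466² + 1.353² + 1.195² + 0.953² = 6.3160
Covariances σ_ij = r_ij · s_i · s_j:
  σ(X1,X2) = 0.079 × 1.466 × 1.353 = 0.1567
  σ(X1,X3) = 0.302 × 1.466 × 1.195 = 0.5291
  σ(X1,X4) = 0.092 × 1.466 × 0.953 = 0.1285
  σ(X2,X3) = 0.251 × 1.353 × 1.195 = 0.4058
  σ(X2,X4) = 0.090 × 1.353 × 0.953 = 0.1160
  σ(X3,X4) = 0.189 × 1.195 × 0.953 = 0.2152
σ²_T = Σσ²ᵢ + 2·Σσ_ij = 6.3160 + 2 × 1.5513 = 9.4186
α = (4/3)·(1 − 6.3160/9.4186) = 0.439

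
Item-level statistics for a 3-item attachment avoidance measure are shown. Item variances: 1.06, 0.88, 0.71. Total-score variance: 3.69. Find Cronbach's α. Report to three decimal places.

ΣVar(i) = 1.06 + 0.88 + 0.71 = 2.65
α = (k/(k−1))·(1 − ΣVar(i)/total variance) = (3/2)·(1 − 2.65/3.69) = 0.423

Cronbach's α = 0.423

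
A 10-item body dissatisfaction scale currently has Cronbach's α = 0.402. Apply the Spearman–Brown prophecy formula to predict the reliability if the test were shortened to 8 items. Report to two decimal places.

Length factor m = 8/10 = 0.8000
α' = m·α / (1 − (1−m)·α)
   = 8/10 × 0.402 / (1 − (1 − 8/10) × 0.402)
   = 0.3216 / 0.9196 = 0.35

predicted reliability = 0.35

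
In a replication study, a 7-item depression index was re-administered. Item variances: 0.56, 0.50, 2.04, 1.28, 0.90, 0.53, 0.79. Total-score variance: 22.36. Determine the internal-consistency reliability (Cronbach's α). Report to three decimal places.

sum of item variances = 0.56 + 0.50 + 2.04 + 1.28 + 0.90 + 0.53 + 0.79 = 6.60
α = (k/(k−1))·(1 − sum of item variances/σ²_T) = (7/6)·(1 − 6.60/22.36) = 0.822

Cronbach's α = 0.822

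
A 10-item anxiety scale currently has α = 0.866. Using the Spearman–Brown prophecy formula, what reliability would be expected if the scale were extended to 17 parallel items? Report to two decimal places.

predicted reliability = 0.92

Length factor m = 17/10 = 1.7000
α' = m·α / (1 + (m−1)·α)
   = 17/10 × 0.866 / (1 + (17/10 − 1) × 0.866)
   = 1.4722 / 1.6062 = 0.92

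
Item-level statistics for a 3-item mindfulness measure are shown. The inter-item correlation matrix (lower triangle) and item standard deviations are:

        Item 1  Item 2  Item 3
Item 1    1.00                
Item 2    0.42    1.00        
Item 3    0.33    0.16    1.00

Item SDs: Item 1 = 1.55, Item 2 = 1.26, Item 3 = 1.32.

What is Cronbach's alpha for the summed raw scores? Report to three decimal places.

α = 0.571

Σσ²ᵢ = 1.55² + 1.26² + 1.32² = 5.7325
Covariances σ_ij = r_ij · s_i · s_j:
  σ(Item 1,Item 2) = 0.42 × 1.55 × 1.26 = 0.8203
  σ(Item 1,Item 3) = 0.33 × 1.55 × 1.32 = 0.6752
  σ(Item 2,Item 3) = 0.16 × 1.26 × 1.32 = 0.2661
σ²_T = Σσ²ᵢ + 2·Σσ_ij = 5.7325 + 2 × 1.7616 = 9.2557
α = (3/2)·(1 − 5.7325/9.2557) = 0.571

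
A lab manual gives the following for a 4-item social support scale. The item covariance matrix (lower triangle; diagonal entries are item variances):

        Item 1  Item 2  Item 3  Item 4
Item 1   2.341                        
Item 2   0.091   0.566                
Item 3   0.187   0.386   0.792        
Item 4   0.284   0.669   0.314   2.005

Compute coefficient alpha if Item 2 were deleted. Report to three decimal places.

Remaining items: Item 1, Item 3, Item 4 (k = 3).
Σσ²ᵢ = 2.341 + 0.792 + 2.005 = 5.138
σ²_T = 5.138 + 2 × 0.785 = 6.708
α (item deleted) = (3/2)·(1 − 5.138/6.708) = 0.351

coefficient alpha = 0.351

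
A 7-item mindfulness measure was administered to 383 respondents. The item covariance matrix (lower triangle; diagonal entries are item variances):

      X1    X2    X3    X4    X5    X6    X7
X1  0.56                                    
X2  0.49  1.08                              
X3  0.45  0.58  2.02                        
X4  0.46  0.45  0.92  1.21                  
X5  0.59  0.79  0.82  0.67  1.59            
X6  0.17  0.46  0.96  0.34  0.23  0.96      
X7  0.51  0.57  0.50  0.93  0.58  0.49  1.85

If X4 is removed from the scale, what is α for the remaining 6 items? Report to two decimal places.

Remaining items: X1, X2, X3, X5, X6, X7 (k = 6).
Σσ²ᵢ = 0.56 + 1.08 + 2.02 + 1.59 + 0.96 + 1.85 = 8.06
Var(T) = 8.06 + 2 × 8.19 = 24.44
α (item deleted) = (6/5)·(1 − 8.06/24.44) = 0.80

α = 0.80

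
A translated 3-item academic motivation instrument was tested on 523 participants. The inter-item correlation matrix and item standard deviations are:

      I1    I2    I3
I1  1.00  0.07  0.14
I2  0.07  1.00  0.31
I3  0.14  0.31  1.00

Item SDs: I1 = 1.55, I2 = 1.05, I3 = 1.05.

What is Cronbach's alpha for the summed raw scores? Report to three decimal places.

α = 0.343

Σσ²ᵢ = 1.55² + 1.05² + 1.05² = 4.6075
Covariances σ_ij = r_ij · s_i · s_j:
  σ(I1,I2) = 0.07 × 1.55 × 1.05 = 0.1139
  σ(I1,I3) = 0.14 × 1.55 × 1.05 = 0.2279
  σ(I2,I3) = 0.31 × 1.05 × 1.05 = 0.3418
σ²_T = Σσ²ᵢ + 2·Σσ_ij = 4.6075 + 2 × 0.6836 = 5.9747
α = (3/2)·(1 − 4.6075/5.9747) = 0.343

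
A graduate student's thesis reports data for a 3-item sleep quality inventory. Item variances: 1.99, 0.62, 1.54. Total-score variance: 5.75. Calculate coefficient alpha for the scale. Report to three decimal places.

α = 0.417

Σσ²ᵢ = 1.99 + 0.62 + 1.54 = 4.15
α = (k/(k−1))·(1 − Σσ²ᵢ/total variance) = (3/2)·(1 − 4.15/5.75) = 0.417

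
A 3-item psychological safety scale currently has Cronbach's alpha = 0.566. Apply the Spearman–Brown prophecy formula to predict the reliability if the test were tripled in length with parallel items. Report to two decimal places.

predicted reliability = 0.80

Length factor m = 3
α' = m·α / (1 + (m−1)·α)
   = 3 × 0.566 / (1 + (3 − 1) × 0.566)
   = 1.6980 / 2.1320 = 0.80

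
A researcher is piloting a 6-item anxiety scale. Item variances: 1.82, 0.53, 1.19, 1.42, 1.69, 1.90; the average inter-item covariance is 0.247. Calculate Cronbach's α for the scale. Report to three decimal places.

α = 0.557

Σσ²ᵢ = 1.82 + 0.53 + 1.19 + 1.42 + 1.69 + 1.90 = 8.55
Sum of the 15 distinct covariances = 15 × 0.247 = 3.705
total variance = Σσ²ᵢ + 2·Σcov = 8.55 + 2 × 3.705 = 15.960
α = (6/5)·(1 − 8.55/15.960) = 0.557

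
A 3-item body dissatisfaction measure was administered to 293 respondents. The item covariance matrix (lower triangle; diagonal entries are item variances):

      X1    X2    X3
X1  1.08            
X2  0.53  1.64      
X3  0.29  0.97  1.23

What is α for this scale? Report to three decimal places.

Σσ²ᵢ = 1.08 + 1.64 + 1.23 = 3.95
Sum of the distinct covariances = 1.79
σ²_total = 3.95 + 2 × 1.79 = 7.53
α = (k/(k−1))·(1 − Σσ²ᵢ/σ²_total) = (3/2)·(1 − 3.95/7.53) = 0.713

α = 0.713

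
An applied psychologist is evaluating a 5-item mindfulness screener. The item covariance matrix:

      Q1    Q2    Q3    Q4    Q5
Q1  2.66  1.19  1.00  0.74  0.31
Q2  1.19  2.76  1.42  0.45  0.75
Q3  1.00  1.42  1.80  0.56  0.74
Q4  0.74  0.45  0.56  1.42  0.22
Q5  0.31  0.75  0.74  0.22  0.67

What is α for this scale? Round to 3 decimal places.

ΣVar(i) = 2.66 + 2.76 + 1.80 + 1.42 + 0.67 = 9.31
Sum of the distinct covariances = 7.38
σ²_T = 9.31 + 2 × 7.38 = 24.07
α = (k/(k−1))·(1 − ΣVar(i)/σ²_T) = (5/4)·(1 − 9.31/24.07) = 0.767

α = 0.767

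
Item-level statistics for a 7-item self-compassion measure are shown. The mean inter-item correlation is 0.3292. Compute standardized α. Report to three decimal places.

α = 0.775

Standardized α = k·r̄ / (1 + (k−1)·r̄) = 7 × 0.3292 / (1 + 6 × 0.3292)
  = 2.3044 / 2.9752 = 0.775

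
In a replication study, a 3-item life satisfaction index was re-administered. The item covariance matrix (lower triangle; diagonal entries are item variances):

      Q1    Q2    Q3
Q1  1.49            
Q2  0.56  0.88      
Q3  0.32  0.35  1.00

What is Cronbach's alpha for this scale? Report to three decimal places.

Σσᵢ² = 1.49 + 0.88 + 1.00 = 3.37
Sum of off-diagonal covariances = 1.23
total variance = 3.37 + 2 × 1.23 = 5.83
α = (k/(k−1))·(1 − Σσᵢ²/total variance) = (3/2)·(1 − 3.37/5.83) = 0.633

Cronbach's alpha = 0.633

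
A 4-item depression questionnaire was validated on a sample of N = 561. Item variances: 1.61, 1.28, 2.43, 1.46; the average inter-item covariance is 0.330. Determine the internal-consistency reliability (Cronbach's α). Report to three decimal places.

α = 0.492

Σσᵢ² = 1.61 + 1.28 + 2.43 + 1.46 = 6.78
Sum of the 6 distinct covariances = 6 × 0.330 = 1.980
total variance = Σσᵢ² + 2·Σcov = 6.78 + 2 × 1.980 = 10.740
α = (4/3)·(1 − 6.78/10.740) = 0.492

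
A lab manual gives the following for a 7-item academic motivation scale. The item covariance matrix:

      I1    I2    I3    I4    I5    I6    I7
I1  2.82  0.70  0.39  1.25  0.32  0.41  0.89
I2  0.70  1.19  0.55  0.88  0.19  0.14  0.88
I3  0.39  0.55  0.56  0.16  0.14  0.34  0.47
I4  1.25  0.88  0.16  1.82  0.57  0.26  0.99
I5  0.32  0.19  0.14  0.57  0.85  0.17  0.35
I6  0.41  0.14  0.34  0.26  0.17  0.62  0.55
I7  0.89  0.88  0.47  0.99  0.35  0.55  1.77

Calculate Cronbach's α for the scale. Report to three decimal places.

Cronbach's α = 0.802

Σσ²ᵢ = 2.82 + 1.19 + 0.56 + 1.82 + 0.85 + 0.62 + 1.77 = 9.63
Sum of off-diagonal covariances = 10.60
σ²_total = 9.63 + 2 × 10.60 = 30.83
α = (k/(k−1))·(1 − Σσ²ᵢ/σ²_total) = (7/6)·(1 − 9.63/30.83) = 0.802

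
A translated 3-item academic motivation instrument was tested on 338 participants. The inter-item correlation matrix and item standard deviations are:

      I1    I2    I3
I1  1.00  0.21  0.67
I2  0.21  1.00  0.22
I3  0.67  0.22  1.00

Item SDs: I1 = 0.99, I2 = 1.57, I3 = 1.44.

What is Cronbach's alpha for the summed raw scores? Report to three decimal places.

Σσ²ᵢ = 0.99² + 1.57² + 1.44² = 5.5186
Covariances σ_ij = r_ij · s_i · s_j:
  σ(I1,I2) = 0.21 × 0.99 × 1.57 = 0.3264
  σ(I1,I3) = 0.67 × 0.99 × 1.44 = 0.9552
  σ(I2,I3) = 0.22 × 1.57 × 1.44 = 0.4974
σ²_T = Σσ²ᵢ + 2·Σσ_ij = 5.5186 + 2 × 1.7790 = 9.0766
α = (3/2)·(1 − 5.5186/9.0766) = 0.588

Cronbach's alpha = 0.588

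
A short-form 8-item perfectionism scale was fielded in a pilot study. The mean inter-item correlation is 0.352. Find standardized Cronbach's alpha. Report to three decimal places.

standardized Cronbach's alpha = 0.813

Standardized α = k·r̄ / (1 + (k−1)·r̄) = 8 × 0.352 / (1 + 7 × 0.352)
  = 2.8160 / 3.4640 = 0.813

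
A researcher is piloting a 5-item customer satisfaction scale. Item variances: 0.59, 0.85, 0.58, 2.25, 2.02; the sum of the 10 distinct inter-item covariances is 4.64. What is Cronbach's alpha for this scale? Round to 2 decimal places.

α = 0.75

Σσ²ᵢ = 0.59 + 0.85 + 0.58 + 2.25 + 2.02 = 6.29
Sum of distinct covariances = 4.64
σ²_total = Σσ²ᵢ + 2·Σcov = 6.29 + 2 × 4.64 = 15.57
α = (5/4)·(1 − 6.29/15.57) = 0.75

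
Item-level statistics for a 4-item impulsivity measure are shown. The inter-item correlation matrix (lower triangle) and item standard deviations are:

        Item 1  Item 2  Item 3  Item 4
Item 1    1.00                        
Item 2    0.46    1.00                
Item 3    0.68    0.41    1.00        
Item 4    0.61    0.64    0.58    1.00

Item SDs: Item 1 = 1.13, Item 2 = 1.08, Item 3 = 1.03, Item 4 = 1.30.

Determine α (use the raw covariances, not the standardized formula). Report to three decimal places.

Σσ²ᵢ = 1.13² + 1.08² + 1.03² + 1.30² = 5.1942
Covariances σ_ij = r_ij · s_i · s_j:
  σ(Item 1,Item 2) = 0.46 × 1.13 × 1.08 = 0.5614
  σ(Item 1,Item 3) = 0.68 × 1.13 × 1.03 = 0.7915
  σ(Item 1,Item 4) = 0.61 × 1.13 × 1.30 = 0.8961
  σ(Item 2,Item 3) = 0.41 × 1.08 × 1.03 = 0.4561
  σ(Item 2,Item 4) = 0.64 × 1.08 × 1.30 = 0.8986
  σ(Item 3,Item 4) = 0.58 × 1.03 × 1.30 = 0.7766
σ²_T = Σσ²ᵢ + 2·Σσ_ij = 5.1942 + 2 × 4.3803 = 13.9548
α = (4/3)·(1 − 5.1942/13.9548) = 0.837

α = 0.837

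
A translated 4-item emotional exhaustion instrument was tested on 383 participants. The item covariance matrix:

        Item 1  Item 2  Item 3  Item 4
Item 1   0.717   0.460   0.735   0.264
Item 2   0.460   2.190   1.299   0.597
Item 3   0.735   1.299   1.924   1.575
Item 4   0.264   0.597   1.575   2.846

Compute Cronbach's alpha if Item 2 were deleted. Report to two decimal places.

Remaining items: Item 1, Item 3, Item 4 (k = 3).
Σσᵢ² = 0.717 + 1.924 + 2.846 = 5.487
σ²_T = 5.487 + 2 × 2.574 = 10.635
α (item deleted) = (3/2)·(1 − 5.487/10.635) = 0.73

Cronbach's alpha = 0.73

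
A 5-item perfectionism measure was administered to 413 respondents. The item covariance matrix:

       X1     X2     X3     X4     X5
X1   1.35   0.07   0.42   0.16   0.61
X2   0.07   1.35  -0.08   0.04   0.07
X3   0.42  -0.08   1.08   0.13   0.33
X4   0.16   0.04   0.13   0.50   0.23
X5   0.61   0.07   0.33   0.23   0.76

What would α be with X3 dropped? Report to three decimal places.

α = 0.498

Remaining items: X1, X2, X4, X5 (k = 4).
Σσᵢ² = 1.35 + 1.35 + 0.50 + 0.76 = 3.96
Var(T) = 3.96 + 2 × 1.18 = 6.32
α (item deleted) = (4/3)·(1 − 3.96/6.32) = 0.498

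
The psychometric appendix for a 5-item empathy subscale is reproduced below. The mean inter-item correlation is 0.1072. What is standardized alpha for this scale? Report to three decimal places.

standardized alpha = 0.375

Standardized α = k·r̄ / (1 + (k−1)·r̄) = 5 × 0.1072 / (1 + 4 × 0.1072)
  = 0.5360 / 1.4288 = 0.375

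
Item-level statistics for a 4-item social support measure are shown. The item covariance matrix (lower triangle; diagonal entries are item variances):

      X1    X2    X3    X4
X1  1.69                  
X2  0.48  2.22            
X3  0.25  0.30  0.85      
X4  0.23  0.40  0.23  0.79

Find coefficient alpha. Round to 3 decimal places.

ΣVar(i) = 1.69 + 2.22 + 0.85 + 0.79 = 5.55
Σ_{i<j} σ_ij = 1.89
σ²_T = 5.55 + 2 × 1.89 = 9.33
α = (k/(k−1))·(1 − ΣVar(i)/σ²_T) = (4/3)·(1 − 5.55/9.33) = 0.540

α = 0.540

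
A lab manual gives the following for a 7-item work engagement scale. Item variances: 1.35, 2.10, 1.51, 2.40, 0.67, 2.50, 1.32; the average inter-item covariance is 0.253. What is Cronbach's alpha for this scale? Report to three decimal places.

sum of item variances = 1.35 + 2.10 + 1.51 + 2.40 + 0.67 + 2.50 + 1.32 = 11.85
Sum of the 21 distinct covariances = 21 × 0.253 = 5.313
Var(T) = sum of item variances + 2·Σcov = 11.85 + 2 × 5.313 = 22.476
α = (7/6)·(1 − 11.85/22.476) = 0.552

α = 0.552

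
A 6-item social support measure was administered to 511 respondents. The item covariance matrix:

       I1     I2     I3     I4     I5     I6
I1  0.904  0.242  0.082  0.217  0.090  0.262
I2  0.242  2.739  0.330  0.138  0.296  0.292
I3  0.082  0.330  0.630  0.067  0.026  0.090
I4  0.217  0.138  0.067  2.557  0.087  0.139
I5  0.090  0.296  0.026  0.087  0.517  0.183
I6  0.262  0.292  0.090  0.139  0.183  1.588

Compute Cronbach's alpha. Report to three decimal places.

Σσ²ᵢ = 0.904 + 2.739 + 0.630 + 2.557 + 0.517 + 1.588 = 8.935
Sum of off-diagonal covariances = 2.541
σ²_T = 8.935 + 2 × 2.541 = 14.017
α = (k/(k−1))·(1 − Σσ²ᵢ/σ²_T) = (6/5)·(1 − 8.935/14.017) = 0.435

Cronbach's alpha = 0.435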